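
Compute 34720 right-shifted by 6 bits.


0b1000011110100000 >> 6 = 0b1000011110 = 542

542


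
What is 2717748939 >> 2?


0b10100001111111011000111011001011 >> 2 = 0b101000011111110110001110110010 = 679437234

679437234


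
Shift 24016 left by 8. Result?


0b101110111010000 << 8 = 0b10111011101000000000000 = 6148096

6148096


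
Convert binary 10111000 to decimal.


10111000 in decimal = 184

184


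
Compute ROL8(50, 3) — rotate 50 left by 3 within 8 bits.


Rotate 0b110010 left by 3 (8-bit) = 0b10010001 = 145

145


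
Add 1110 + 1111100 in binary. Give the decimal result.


1110 + 1111100 = 10001010 = 138

138


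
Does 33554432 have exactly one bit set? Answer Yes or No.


0b10000000000000000000000000. Only one bit set => Yes

Yes


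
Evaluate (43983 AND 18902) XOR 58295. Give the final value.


Step 1: 43983 & 18902 = 2502
Step 2: 2502 ^ 58295 = 60017

60017


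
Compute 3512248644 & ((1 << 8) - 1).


3512248644 & 255 = 68

68


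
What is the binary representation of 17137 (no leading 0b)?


17137 = 100001011110001 in binary

100001011110001


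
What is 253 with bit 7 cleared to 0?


253 & ~(1 << 7) = 125

125


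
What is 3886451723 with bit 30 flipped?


3886451723 ^ (1 << 30) = 3886451723 ^ 1073741824 = 2812709899

2812709899


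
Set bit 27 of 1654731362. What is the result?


1654731362 | (1 << 27) = 1654731362 | 134217728 = 1788949090

1788949090


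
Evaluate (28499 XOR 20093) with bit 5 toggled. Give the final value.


Step 1: 28499 ^ 20093 = 8494
Step 2: 8494 ^ (1 << 5) = 8494 ^ 32 = 8462

8462


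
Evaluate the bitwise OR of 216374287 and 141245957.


0b1100111001011001110000001111 | 0b1000011010110011111000000101 = 0b1100111011111011111000001111 = 217038351

217038351


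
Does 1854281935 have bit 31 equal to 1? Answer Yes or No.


0b1101110100001100001100011001111, bit 31 = 0. No

No


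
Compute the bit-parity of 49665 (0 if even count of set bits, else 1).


0b1100001000000001 has 4 ones => parity 0

0


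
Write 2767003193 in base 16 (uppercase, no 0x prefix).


2767003193 = A4ED1E39 hex

A4ED1E39


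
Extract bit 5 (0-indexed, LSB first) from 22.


0b10110, position 5 = 0

0


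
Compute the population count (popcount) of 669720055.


0b100111111010110001110111110111 has 21 set bits

21


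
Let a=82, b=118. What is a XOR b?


82 ^ 118 = 36

36


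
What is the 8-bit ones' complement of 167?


167 ^ 255 = 88

88


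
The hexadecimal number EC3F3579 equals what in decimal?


EC3F3579 hex = 3963565433 decimal

3963565433


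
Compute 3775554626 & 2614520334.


0b11100001000010100110010001000010 & 0b10011011110101100110101000001110 = 0b10000001000000100110000000000010 = 2164416514

2164416514


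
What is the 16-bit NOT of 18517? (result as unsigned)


~0b100100001010101 = 0b1011011110101010 = 47018 (16-bit unsigned)

47018


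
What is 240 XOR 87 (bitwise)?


0b11110000 ^ 0b1010111 = 0b10100111 = 167

167


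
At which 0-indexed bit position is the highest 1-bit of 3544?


0b110111011000. Highest set bit at position 11

11


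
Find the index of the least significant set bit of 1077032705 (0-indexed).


0b1000000001100100011011100000001. Lowest set bit at position 0

0


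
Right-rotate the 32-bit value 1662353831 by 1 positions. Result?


Rotate 0b1100011000101011000000110100111 right by 1 (32-bit) = 0b10110001100010101100000011010011 = 2978660563

2978660563


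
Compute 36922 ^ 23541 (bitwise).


0b1001000000111010 ^ 0b101101111110101 = 0b1100101111001111 = 52175

52175


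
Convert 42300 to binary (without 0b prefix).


42300 = 1010010100111100 in binary

1010010100111100


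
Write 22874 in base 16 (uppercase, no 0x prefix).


22874 = 595A hex

595A


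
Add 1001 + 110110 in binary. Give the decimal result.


1001 + 110110 = 111111 = 63

63


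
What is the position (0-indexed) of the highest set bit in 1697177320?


0b1100101001010001101111011101000. Highest set bit at position 30

30


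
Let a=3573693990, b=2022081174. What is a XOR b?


3573693990 ^ 2022081174 = 2911157424

2911157424


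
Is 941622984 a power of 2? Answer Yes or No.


0b111000001000000000011011001000. Multiple bits set => No

No


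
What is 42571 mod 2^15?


42571 & 32767 = 9803

9803


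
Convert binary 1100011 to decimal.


1100011 in decimal = 99

99


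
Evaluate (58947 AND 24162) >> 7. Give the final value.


Step 1: 58947 & 24162 = 17986
Step 2: 17986 >> 7 = 140

140


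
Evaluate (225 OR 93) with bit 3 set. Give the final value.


Step 1: 225 | 93 = 253
Step 2: 253 | (1 << 3) = 253 | 8 = 253

253


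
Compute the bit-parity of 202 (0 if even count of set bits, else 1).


0b11001010 has 4 ones => parity 0

0


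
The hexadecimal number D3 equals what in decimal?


D3 hex = 211 decimal

211


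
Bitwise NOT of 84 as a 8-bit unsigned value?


~0b1010100 = 0b10101011 = 171 (8-bit unsigned)

171


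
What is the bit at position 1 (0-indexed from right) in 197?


0b11000101, position 1 = 0

0


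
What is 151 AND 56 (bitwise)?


0b10010111 & 0b111000 = 0b10000 = 16

16


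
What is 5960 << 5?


0b1011101001000 << 5 = 0b101110100100000000 = 190720

190720


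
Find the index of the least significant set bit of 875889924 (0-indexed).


0b110100001101010000010100000100. Lowest set bit at position 2

2


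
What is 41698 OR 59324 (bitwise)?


0b1010001011100010 | 0b1110011110111100 = 0b1110011111111110 = 59390

59390


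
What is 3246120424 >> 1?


0b11000001011110111101110111101000 >> 1 = 0b1100000101111011110111011110100 = 1623060212

1623060212


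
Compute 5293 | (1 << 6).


5293 | (1 << 6) = 5293 | 64 = 5357

5357


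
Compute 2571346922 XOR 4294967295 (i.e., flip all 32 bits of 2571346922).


2571346922 ^ 4294967295 = 1723620373

1723620373


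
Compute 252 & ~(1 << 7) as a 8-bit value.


252 & ~(1 << 7) = 124

124


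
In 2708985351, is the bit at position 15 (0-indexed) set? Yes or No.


0b10100001011101111101011000000111, bit 15 = 1. Yes

Yes


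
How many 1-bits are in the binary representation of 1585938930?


0b1011110100001111000000111110010 has 16 set bits

16


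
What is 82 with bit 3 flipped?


82 ^ (1 << 3) = 82 ^ 8 = 90

90


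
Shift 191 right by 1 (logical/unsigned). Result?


0b10111111 >> 1 = 0b1011111 = 95

95


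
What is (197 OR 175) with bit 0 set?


Step 1: 197 | 175 = 239
Step 2: 239 | (1 << 0) = 239 | 1 = 239

239


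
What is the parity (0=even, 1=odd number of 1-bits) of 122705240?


0b111010100000101010101011000 has 12 ones => parity 0

0


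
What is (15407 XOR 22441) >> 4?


Step 1: 15407 ^ 22441 = 27526
Step 2: 27526 >> 4 = 1720

1720


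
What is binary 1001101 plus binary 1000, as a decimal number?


1001101 + 1000 = 1010101 = 85

85


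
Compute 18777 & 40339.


0b100100101011001 & 0b1001110110010011 = 0b100100010001 = 2321

2321


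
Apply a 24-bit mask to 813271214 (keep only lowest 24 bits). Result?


813271214 & 16777215 = 7964846

7964846


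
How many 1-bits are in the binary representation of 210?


0b11010010 has 4 set bits

4


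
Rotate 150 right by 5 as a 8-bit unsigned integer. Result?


Rotate 0b10010110 right by 5 (8-bit) = 0b10110100 = 180

180


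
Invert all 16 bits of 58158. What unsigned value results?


58158 ^ 65535 = 7377

7377


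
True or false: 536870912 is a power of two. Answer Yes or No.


0b100000000000000000000000000000. Only one bit set => Yes

Yes


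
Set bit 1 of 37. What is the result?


37 | (1 << 1) = 37 | 2 = 39

39


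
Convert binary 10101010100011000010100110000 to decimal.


10101010100011000010100110000 in decimal = 357664048

357664048


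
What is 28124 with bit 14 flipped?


28124 ^ (1 << 14) = 28124 ^ 16384 = 11740

11740


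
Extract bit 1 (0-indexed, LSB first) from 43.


0b101011, position 1 = 1

1


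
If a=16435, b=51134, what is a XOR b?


16435 ^ 51134 = 34701

34701


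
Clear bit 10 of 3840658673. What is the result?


3840658673 & ~(1 << 10) = 3840657649

3840657649


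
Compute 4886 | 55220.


0b1001100010110 | 0b1101011110110100 = 0b1101011110110110 = 55222

55222


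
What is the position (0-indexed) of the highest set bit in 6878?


0b1101011011110. Highest set bit at position 12

12


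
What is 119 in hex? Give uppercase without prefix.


119 = 77 hex

77


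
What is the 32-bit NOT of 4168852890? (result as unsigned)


~0b11111000011110111010010110011010 = 0b111100001000101101001100101 = 126114405 (32-bit unsigned)

126114405


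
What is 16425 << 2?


0b100000000101001 << 2 = 0b10000000010100100 = 65700

65700


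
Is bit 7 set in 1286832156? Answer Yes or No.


0b1001100101100111000000000011100, bit 7 = 0. No

No


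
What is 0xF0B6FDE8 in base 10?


F0B6FDE8 hex = 4038524392 decimal

4038524392


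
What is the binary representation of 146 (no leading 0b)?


146 = 10010010 in binary

10010010


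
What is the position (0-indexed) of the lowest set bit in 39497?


0b1001101001001001. Lowest set bit at position 0

0


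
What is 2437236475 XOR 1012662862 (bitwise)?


0b10010001010001010100011011111011 ^ 0b111100010111000000001001001110 = 0b10101101000110010100010010110101 = 2904114357

2904114357


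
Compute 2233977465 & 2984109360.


0b10000101001001111100101001111001 & 0b10110001110111011110010100110000 = 0b10000001000001011100000000110000 = 2164637744

2164637744


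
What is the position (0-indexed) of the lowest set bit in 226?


0b11100010. Lowest set bit at position 1

1


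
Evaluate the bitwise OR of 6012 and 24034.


0b1011101111100 | 0b101110111100010 = 0b101111111111110 = 24574

24574


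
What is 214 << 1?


0b11010110 << 1 = 0b110101100 = 428

428


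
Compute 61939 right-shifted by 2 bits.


0b1111000111110011 >> 2 = 0b11110001111100 = 15484

15484


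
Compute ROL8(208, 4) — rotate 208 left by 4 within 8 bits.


Rotate 0b11010000 left by 4 (8-bit) = 0b1101 = 13

13


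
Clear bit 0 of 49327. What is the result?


49327 & ~(1 << 0) = 49326

49326


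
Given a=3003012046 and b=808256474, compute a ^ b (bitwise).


3003012046 ^ 808256474 = 2194886676

2194886676


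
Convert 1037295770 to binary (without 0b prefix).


1037295770 = 111101110100111110000010011010 in binary

111101110100111110000010011010


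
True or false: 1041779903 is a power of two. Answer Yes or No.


0b111110000110000100110010111111. Multiple bits set => No

No


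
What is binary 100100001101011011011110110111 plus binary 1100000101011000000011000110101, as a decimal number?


100100001101011011011110110111 + 1100000101011000000011000110101 = 10000100111000011011110111101100 = 2229386732

2229386732


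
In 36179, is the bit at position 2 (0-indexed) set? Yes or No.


0b1000110101010011, bit 2 = 0. No

No


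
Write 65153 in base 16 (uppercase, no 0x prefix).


65153 = FE81 hex

FE81


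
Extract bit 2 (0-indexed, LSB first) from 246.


0b11110110, position 2 = 1

1


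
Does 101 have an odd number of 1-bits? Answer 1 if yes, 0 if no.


0b1100101 has 4 ones => parity 0

0


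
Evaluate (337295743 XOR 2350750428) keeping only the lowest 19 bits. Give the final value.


Step 1: 337295743 ^ 2350750428 = 2550604707
Step 2: 2550604707 & 524287 = 467875

467875


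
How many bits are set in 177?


0b10110001 has 4 set bits

4


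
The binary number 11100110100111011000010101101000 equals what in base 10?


11100110100111011000010101101000 in decimal = 3869082984

3869082984


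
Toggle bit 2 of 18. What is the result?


18 ^ (1 << 2) = 18 ^ 4 = 22

22


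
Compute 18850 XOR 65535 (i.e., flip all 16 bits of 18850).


18850 ^ 65535 = 46685

46685


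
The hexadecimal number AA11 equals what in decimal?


AA11 hex = 43537 decimal

43537


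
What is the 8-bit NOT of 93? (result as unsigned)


~0b1011101 = 0b10100010 = 162 (8-bit unsigned)

162


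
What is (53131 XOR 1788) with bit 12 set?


Step 1: 53131 ^ 1788 = 51575
Step 2: 51575 | (1 << 12) = 51575 | 4096 = 55671

55671


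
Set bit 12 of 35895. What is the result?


35895 | (1 << 12) = 35895 | 4096 = 39991

39991


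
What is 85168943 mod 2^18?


85168943 & 262143 = 234287

234287


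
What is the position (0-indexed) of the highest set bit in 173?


0b10101101. Highest set bit at position 7

7


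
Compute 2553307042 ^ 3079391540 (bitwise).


0b10011000001100000101111110100010 ^ 0b10110111100010111100100100110100 = 0b101111101110111001011010010110 = 800822934

800822934


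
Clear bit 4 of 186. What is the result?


186 & ~(1 << 4) = 170

170


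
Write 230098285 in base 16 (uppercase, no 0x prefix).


230098285 = DB7056D hex

DB7056D


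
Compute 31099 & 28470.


0b111100101111011 & 0b110111100110110 = 0b110100100110010 = 26930

26930


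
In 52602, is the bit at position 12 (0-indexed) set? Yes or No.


0b1100110101111010, bit 12 = 0. No

No


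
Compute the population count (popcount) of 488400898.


0b11101000111000110100000000010 has 11 set bits

11


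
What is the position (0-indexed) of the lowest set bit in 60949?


0b1110111000010101. Lowest set bit at position 0

0


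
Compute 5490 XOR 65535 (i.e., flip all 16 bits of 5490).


5490 ^ 65535 = 60045

60045


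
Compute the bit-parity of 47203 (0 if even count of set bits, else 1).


0b1011100001100011 has 8 ones => parity 0

0


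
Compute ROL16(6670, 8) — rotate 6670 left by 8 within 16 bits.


Rotate 0b1101000001110 left by 8 (16-bit) = 0b111000011010 = 3610

3610


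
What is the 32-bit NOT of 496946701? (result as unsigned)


~0b11101100111101100111000001101 = 0b11100010011000010011000111110010 = 3798020594 (32-bit unsigned)

3798020594


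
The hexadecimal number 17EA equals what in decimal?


17EA hex = 6122 decimal

6122


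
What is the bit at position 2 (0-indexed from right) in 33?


0b100001, position 2 = 0

0


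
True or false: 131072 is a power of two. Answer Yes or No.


0b100000000000000000. Only one bit set => Yes

Yes


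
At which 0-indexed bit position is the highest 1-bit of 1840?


0b11100110000. Highest set bit at position 10

10


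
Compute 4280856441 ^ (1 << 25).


4280856441 ^ (1 << 25) = 4280856441 ^ 33554432 = 4247302009

4247302009


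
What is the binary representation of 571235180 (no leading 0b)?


571235180 = 100010000011000101101101101100 in binary

100010000011000101101101101100


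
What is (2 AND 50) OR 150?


Step 1: 2 & 50 = 2
Step 2: 2 | 150 = 150

150


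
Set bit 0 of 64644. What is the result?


64644 | (1 << 0) = 64644 | 1 = 64645

64645


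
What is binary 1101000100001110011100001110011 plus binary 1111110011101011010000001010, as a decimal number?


1101000100001110011100001110011 + 1111110011101011010000001010 = 1111000010101011110110001111101 = 2018897021

2018897021


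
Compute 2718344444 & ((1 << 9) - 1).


2718344444 & 511 = 252

252


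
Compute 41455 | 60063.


0b1010000111101111 | 0b1110101010011111 = 0b1110101111111111 = 60415

60415


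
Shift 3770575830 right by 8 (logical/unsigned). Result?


0b11100000101111100110101111010110 >> 8 = 0b111000001011111001101011 = 14728811

14728811


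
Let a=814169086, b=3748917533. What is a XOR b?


814169086 ^ 3748917533 = 4025797347

4025797347


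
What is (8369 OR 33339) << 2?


Step 1: 8369 | 33339 = 41659
Step 2: 41659 << 2 = 166636

166636


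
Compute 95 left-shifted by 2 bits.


0b1011111 << 2 = 0b101111100 = 380

380


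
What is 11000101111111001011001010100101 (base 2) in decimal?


11000101111111001011001010100101 in decimal = 3321672357

3321672357


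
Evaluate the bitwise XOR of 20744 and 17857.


0b101000100001000 ^ 0b100010111000001 = 0b1010011001001 = 5321

5321


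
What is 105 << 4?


0b1101001 << 4 = 0b11010010000 = 1680

1680


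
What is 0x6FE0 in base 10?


6FE0 hex = 28640 decimal

28640


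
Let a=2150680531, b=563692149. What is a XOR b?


2150680531 ^ 563692149 = 2712241574

2712241574


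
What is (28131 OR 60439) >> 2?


Step 1: 28131 | 60439 = 60919
Step 2: 60919 >> 2 = 15229

15229


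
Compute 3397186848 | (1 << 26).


3397186848 | (1 << 26) = 3397186848 | 67108864 = 3464295712

3464295712


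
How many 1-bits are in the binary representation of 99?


0b1100011 has 4 set bits

4


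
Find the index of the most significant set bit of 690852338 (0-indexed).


0b101001001011011001000111110010. Highest set bit at position 29

29


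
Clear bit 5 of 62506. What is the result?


62506 & ~(1 << 5) = 62474

62474


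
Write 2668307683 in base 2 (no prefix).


2668307683 = 10011111000010110010010011100011 in binary

10011111000010110010010011100011


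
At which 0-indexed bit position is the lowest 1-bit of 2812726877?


0b10100111101001101100111001011101. Lowest set bit at position 0

0


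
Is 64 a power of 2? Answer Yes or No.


0b1000000. Only one bit set => Yes

Yes


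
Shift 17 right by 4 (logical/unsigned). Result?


0b10001 >> 4 = 0b1 = 1

1


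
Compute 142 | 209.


0b10001110 | 0b11010001 = 0b11011111 = 223

223


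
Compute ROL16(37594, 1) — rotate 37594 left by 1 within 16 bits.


Rotate 0b1001001011011010 left by 1 (16-bit) = 0b10010110110101 = 9653

9653


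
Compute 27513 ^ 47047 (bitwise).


0b110101101111001 ^ 0b1011011111000111 = 0b1101110010111110 = 56510

56510


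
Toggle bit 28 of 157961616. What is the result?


157961616 ^ (1 << 28) = 157961616 ^ 268435456 = 426397072

426397072


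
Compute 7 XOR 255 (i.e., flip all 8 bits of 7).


7 ^ 255 = 248

248


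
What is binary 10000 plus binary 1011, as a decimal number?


10000 + 1011 = 11011 = 27

27


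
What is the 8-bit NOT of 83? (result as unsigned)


~0b1010011 = 0b10101100 = 172 (8-bit unsigned)

172


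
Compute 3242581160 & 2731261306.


0b11000001010001011101110010101000 & 0b10100010110010111011110101111010 = 0b10000000010000011001110000101000 = 2151783464

2151783464


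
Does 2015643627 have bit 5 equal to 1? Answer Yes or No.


0b1111000001001000100011111101011, bit 5 = 1. Yes

Yes


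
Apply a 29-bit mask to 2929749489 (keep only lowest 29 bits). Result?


2929749489 & 536870911 = 245394929

245394929


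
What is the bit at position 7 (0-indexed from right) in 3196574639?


0b10111110100001111101101110101111, position 7 = 1

1


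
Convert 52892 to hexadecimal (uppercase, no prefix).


52892 = CE9C hex

CE9C


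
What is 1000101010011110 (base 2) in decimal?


1000101010011110 in decimal = 35486

35486


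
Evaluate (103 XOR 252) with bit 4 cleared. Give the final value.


Step 1: 103 ^ 252 = 155
Step 2: 155 & ~(1 << 4) = 139

139


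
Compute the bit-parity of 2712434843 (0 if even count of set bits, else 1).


0b10100001101011000111100010011011 has 16 ones => parity 0

0


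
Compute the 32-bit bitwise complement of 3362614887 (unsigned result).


~0b11001000011011010110111001100111 = 0b110111100100101001000110011000 = 932352408 (32-bit unsigned)

932352408


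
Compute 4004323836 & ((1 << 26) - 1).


4004323836 & 67108863 = 44900860

44900860


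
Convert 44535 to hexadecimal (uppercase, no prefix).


44535 = ADF7 hex

ADF7


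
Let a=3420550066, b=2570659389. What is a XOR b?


3420550066 ^ 2570659389 = 1389909391

1389909391


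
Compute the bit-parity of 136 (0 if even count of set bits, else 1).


0b10001000 has 2 ones => parity 0

0


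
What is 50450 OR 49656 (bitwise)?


0b1100010100010010 | 0b1100000111111000 = 0b1100010111111010 = 50682

50682


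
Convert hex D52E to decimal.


D52E hex = 54574 decimal

54574


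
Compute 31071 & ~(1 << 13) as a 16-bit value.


31071 & ~(1 << 13) = 22879

22879


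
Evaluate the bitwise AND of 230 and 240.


0b11100110 & 0b11110000 = 0b11100000 = 224

224


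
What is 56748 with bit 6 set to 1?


56748 | (1 << 6) = 56748 | 64 = 56812

56812


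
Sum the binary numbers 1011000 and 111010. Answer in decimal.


1011000 + 111010 = 10010010 = 146

146


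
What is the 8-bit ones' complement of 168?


168 ^ 255 = 87

87


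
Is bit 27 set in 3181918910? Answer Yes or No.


0b10111101101010000011101010111110, bit 27 = 1. Yes

Yes


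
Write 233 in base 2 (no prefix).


233 = 11101001 in binary

11101001


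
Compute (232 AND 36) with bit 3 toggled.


Step 1: 232 & 36 = 32
Step 2: 32 ^ (1 << 3) = 32 ^ 8 = 40

40


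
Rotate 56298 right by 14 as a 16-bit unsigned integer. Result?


Rotate 0b1101101111101010 right by 14 (16-bit) = 0b110111110101011 = 28587

28587


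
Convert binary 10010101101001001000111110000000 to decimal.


10010101101001001000111110000000 in decimal = 2510589824

2510589824


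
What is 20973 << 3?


0b101000111101101 << 3 = 0b101000111101101000 = 167784

167784


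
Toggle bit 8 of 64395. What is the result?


64395 ^ (1 << 8) = 64395 ^ 256 = 64139

64139


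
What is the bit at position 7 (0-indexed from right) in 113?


0b1110001, position 7 = 0

0


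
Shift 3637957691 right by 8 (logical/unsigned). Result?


0b11011000110101101101010000111011 >> 8 = 0b110110001101011011010100 = 14210772

14210772


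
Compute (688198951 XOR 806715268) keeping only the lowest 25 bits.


Step 1: 688198951 ^ 806715268 = 420506275
Step 2: 420506275 & 33554431 = 17853091

17853091


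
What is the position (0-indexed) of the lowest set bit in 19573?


0b100110001110101. Lowest set bit at position 0

0


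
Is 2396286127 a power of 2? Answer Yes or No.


0b10001110110101000110110010101111. Multiple bits set => No

No


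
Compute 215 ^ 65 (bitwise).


0b11010111 ^ 0b1000001 = 0b10010110 = 150

150


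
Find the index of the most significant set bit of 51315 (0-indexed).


0b1100100001110011. Highest set bit at position 15

15


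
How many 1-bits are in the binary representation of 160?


0b10100000 has 2 set bits

2


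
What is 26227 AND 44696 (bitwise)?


0b110011001110011 & 0b1010111010011000 = 0b10011000010000 = 9744

9744


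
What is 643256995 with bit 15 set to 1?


643256995 | (1 << 15) = 643256995 | 32768 = 643289763

643289763


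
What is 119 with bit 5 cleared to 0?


119 & ~(1 << 5) = 87

87


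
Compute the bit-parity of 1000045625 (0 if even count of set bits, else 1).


0b111011100110110111110000111001 has 19 ones => parity 1

1


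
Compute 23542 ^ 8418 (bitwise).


0b101101111110110 ^ 0b10000011100010 = 0b111101100010100 = 31508

31508


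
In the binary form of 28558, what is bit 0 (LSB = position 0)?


0b110111110001110, position 0 = 0

0


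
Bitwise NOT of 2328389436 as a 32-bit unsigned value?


~0b10001010110010000110011100111100 = 0b1110101001101111001100011000011 = 1966577859 (32-bit unsigned)

1966577859


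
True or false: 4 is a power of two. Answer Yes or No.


0b100. Only one bit set => Yes

Yes


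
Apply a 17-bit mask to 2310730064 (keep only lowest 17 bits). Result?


2310730064 & 131071 = 61776

61776


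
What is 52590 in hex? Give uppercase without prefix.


52590 = CD6E hex

CD6E


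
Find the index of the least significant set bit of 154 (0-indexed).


0b10011010. Lowest set bit at position 1

1


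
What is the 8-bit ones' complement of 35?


35 ^ 255 = 220

220


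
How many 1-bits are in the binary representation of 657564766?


0b100111001100011010010001011110 has 15 set bits

15


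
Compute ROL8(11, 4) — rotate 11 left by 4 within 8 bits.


Rotate 0b1011 left by 4 (8-bit) = 0b10110000 = 176

176


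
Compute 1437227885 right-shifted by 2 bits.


0b1010101101010100101101101101101 >> 2 = 0b10101011010101001011011011011 = 359306971

359306971


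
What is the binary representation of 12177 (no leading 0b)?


12177 = 10111110010001 in binary

10111110010001


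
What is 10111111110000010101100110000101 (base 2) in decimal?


10111111110000010101100110000101 in decimal = 3217119621

3217119621


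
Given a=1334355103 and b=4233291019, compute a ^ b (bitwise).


1334355103 ^ 4233291019 = 3017425300

3017425300


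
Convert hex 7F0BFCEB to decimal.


7F0BFCEB hex = 2131492075 decimal

2131492075


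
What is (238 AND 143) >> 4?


Step 1: 238 & 143 = 142
Step 2: 142 >> 4 = 8

8


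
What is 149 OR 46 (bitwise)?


0b10010101 | 0b101110 = 0b10111111 = 191

191


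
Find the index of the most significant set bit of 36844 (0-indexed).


0b1000111111101100. Highest set bit at position 15

15


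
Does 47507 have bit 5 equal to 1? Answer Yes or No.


0b1011100110010011, bit 5 = 0. No

No


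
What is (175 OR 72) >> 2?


Step 1: 175 | 72 = 239
Step 2: 239 >> 2 = 59

59


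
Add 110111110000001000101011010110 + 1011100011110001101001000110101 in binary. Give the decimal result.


110111110000001000101011010110 + 1011100011110001101001000110101 = 10010100001110010101110100001011 = 2486787339

2486787339


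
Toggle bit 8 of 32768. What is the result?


32768 ^ (1 << 8) = 32768 ^ 256 = 33024

33024


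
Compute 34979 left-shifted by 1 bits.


0b1000100010100011 << 1 = 0b10001000101000110 = 69958

69958


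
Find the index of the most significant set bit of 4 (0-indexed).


0b100. Highest set bit at position 2

2


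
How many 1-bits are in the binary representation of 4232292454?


0b11111100010000111010100001100110 has 16 set bits

16


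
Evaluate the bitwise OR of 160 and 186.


0b10100000 | 0b10111010 = 0b10111010 = 186

186


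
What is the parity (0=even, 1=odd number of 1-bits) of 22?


0b10110 has 3 ones => parity 1

1


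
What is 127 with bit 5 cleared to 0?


127 & ~(1 << 5) = 95

95


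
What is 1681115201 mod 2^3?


1681115201 & 7 = 1

1


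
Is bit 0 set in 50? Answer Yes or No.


0b110010, bit 0 = 0. No

No


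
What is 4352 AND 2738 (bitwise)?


0b1000100000000 & 0b101010110010 = 0b0 = 0

0


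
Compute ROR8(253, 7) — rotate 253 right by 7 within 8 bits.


Rotate 0b11111101 right by 7 (8-bit) = 0b11111011 = 251

251


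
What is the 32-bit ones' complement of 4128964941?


4128964941 ^ 4294967295 = 166002354

166002354


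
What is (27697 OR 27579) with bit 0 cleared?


Step 1: 27697 | 27579 = 28603
Step 2: 28603 & ~(1 << 0) = 28602

28602


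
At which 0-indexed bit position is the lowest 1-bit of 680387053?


0b101000100011011110000111101101. Lowest set bit at position 0

0


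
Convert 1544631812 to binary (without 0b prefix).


1544631812 = 1011100000100010011011000000100 in binary

1011100000100010011011000000100


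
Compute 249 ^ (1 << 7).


249 ^ (1 << 7) = 249 ^ 128 = 121

121


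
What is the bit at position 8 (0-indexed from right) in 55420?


0b1101100001111100, position 8 = 0

0


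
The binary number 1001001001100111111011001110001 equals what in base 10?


1001001001100111111011001110001 in decimal = 1228142193

1228142193


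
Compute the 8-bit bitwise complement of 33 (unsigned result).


~0b100001 = 0b11011110 = 222 (8-bit unsigned)

222


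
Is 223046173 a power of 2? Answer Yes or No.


0b1101010010110110101000011101. Multiple bits set => No

No


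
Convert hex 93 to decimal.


93 hex = 147 decimal

147


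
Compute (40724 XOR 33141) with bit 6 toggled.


Step 1: 40724 ^ 33141 = 7777
Step 2: 7777 ^ (1 << 6) = 7777 ^ 64 = 7713

7713


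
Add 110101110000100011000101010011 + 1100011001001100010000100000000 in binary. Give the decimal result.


110101110000100011000101010011 + 1100011001001100010000100000000 = 10011000111010000101001001010011 = 2565362259

2565362259


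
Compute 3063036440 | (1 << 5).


3063036440 | (1 << 5) = 3063036440 | 32 = 3063036472

3063036472


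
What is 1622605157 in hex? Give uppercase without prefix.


1622605157 = 60B6FD65 hex

60B6FD65


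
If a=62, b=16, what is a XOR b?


62 ^ 16 = 46

46


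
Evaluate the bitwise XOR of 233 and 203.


0b11101001 ^ 0b11001011 = 0b100010 = 34

34


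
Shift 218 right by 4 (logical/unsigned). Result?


0b11011010 >> 4 = 0b1101 = 13

13


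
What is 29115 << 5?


0b111000110111011 << 5 = 0b11100011011101100000 = 931680

931680


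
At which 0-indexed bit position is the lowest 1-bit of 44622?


0b1010111001001110. Lowest set bit at position 1

1


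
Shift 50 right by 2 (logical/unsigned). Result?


0b110010 >> 2 = 0b1100 = 12

12


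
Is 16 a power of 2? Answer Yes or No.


0b10000. Only one bit set => Yes

Yes


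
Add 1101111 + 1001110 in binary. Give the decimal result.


1101111 + 1001110 = 10111101 = 189

189


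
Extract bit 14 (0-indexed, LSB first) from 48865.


0b1011111011100001, position 14 = 0

0


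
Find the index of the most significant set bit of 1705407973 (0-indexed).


0b1100101101001100111010111100101. Highest set bit at position 30

30


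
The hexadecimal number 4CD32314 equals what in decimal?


4CD32314 hex = 1288905492 decimal

1288905492


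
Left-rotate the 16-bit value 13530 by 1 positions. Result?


Rotate 0b11010011011010 left by 1 (16-bit) = 0b110100110110100 = 27060

27060


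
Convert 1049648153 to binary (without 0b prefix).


1049648153 = 111110100100000101110000011001 in binary

111110100100000101110000011001


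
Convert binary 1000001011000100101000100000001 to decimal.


1000001011000100101000100000001 in decimal = 1096962305

1096962305


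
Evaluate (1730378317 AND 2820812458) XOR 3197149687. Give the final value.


Step 1: 1730378317 & 2820812458 = 539109896
Step 2: 539109896 ^ 3197149687 = 2662501375

2662501375


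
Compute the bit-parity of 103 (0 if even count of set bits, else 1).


0b1100111 has 5 ones => parity 1

1


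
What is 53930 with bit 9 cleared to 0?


53930 & ~(1 << 9) = 53418

53418


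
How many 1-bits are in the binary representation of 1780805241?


0b1101010001001001110111001111001 has 17 set bits

17


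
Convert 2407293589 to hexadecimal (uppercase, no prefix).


2407293589 = 8F7C6295 hex

8F7C6295


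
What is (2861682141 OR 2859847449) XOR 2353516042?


Step 1: 2861682141 | 2859847449 = 2868236253
Step 2: 2868236253 ^ 2353516042 = 649200087

649200087


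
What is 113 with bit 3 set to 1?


113 | (1 << 3) = 113 | 8 = 121

121


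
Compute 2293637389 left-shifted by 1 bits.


0b10001000101101100010000100001101 << 1 = 0b100010001011011000100001000011010 = 4587274778

4587274778


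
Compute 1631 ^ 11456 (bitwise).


0b11001011111 ^ 0b10110011000000 = 0b10101010011111 = 10911

10911


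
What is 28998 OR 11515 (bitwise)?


0b111000101000110 | 0b10110011111011 = 0b111110111111111 = 32255

32255


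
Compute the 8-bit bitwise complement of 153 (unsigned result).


~0b10011001 = 0b1100110 = 102 (8-bit unsigned)

102


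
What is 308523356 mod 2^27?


308523356 & 134217727 = 40087900

40087900


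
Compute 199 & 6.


0b11000111 & 0b110 = 0b110 = 6

6


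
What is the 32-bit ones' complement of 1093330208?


1093330208 ^ 4294967295 = 3201637087

3201637087


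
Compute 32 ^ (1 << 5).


32 ^ (1 << 5) = 32 ^ 32 = 0

0


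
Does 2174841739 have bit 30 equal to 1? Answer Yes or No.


0b10000001101000010111001110001011, bit 30 = 0. No

No


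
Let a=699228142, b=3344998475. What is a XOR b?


699228142 ^ 3344998475 = 4006477733

4006477733


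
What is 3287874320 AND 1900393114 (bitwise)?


0b11000011111110001111101100010000 & 0b1110001010001011011001010011010 = 0b1000001010000001011001000010000 = 1094758928

1094758928


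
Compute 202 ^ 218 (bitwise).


0b11001010 ^ 0b11011010 = 0b10000 = 16

16


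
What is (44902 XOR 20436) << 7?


Step 1: 44902 ^ 20436 = 57522
Step 2: 57522 << 7 = 7362816

7362816


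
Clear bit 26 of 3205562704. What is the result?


3205562704 & ~(1 << 26) = 3138453840

3138453840


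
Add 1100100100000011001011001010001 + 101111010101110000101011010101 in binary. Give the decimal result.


1100100100000011001011001010001 + 101111010101110000101011010101 = 10010011110110001010000100100110 = 2480447782

2480447782


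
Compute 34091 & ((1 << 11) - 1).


34091 & 2047 = 1323

1323


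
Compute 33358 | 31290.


0b1000001001001110 | 0b111101000111010 = 0b1111101001111110 = 64126

64126


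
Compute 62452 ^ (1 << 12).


62452 ^ (1 << 12) = 62452 ^ 4096 = 58356

58356


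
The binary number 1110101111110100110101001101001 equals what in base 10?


1110101111110100110101001101001 in decimal = 1979345513

1979345513


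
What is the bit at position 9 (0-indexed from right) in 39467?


0b1001101000101011, position 9 = 1

1


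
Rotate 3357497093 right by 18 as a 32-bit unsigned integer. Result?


Rotate 0b11001000000111110101011100000101 right by 18 (32-bit) = 0b11010101110000010111001000000111 = 3586224647

3586224647


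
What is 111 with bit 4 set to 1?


111 | (1 << 4) = 111 | 16 = 127

127


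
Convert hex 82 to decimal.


82 hex = 130 decimal

130


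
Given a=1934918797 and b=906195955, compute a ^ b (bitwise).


1934918797 ^ 906195955 = 1163392894

1163392894


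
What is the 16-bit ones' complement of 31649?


31649 ^ 65535 = 33886

33886


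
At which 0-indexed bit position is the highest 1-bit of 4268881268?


0b11111110011100011111010101110100. Highest set bit at position 31

31


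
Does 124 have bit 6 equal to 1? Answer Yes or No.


0b1111100, bit 6 = 1. Yes

Yes


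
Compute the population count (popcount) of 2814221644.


0b10100111101111011001110101001100 has 19 set bits

19


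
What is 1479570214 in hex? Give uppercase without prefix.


1479570214 = 58307326 hex

58307326


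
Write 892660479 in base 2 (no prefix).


892660479 = 110101001101001110101011111111 in binary

110101001101001110101011111111


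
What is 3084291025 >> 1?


0b10110111110101101000101111010001 >> 1 = 0b1011011111010110100010111101000 = 1542145512

1542145512


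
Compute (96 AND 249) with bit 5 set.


Step 1: 96 & 249 = 96
Step 2: 96 | (1 << 5) = 96 | 32 = 96

96


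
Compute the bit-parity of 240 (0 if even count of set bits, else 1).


0b11110000 has 4 ones => parity 0

0


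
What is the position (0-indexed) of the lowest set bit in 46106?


0b1011010000011010. Lowest set bit at position 1

1


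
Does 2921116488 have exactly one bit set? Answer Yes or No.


0b10101110000111001011001101001000. Multiple bits set => No

No


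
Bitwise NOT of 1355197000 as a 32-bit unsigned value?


~0b1010000110001101010101001001000 = 0b10101111001110010101010110110111 = 2939770295 (32-bit unsigned)

2939770295


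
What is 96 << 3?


0b1100000 << 3 = 0b1100000000 = 768

768


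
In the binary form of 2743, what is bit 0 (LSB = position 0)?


0b101010110111, position 0 = 1

1


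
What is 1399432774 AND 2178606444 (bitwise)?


0b1010011011010011010011001000110 & 0b10000001110110101110010101101100 = 0b1010010001010010001000100 = 21537860

21537860


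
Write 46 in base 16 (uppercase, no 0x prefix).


46 = 2E hex

2E


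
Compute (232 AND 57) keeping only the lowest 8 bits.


Step 1: 232 & 57 = 40
Step 2: 40 & 255 = 40

40


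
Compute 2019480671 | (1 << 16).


2019480671 | (1 << 16) = 2019480671 | 65536 = 2019546207

2019546207


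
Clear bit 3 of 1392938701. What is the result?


1392938701 & ~(1 << 3) = 1392938693

1392938693


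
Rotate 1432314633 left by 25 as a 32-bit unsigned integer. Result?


Rotate 0b1010101010111110110001100001001 left by 25 (32-bit) = 0b10010101010101011111011000110 = 313179846

313179846


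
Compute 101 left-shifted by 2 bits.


0b1100101 << 2 = 0b110010100 = 404

404


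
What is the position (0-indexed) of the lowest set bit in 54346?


0b1101010001001010. Lowest set bit at position 1

1


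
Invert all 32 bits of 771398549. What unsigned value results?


771398549 ^ 4294967295 = 3523568746

3523568746


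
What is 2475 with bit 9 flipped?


2475 ^ (1 << 9) = 2475 ^ 512 = 2987

2987


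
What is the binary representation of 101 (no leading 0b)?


101 = 1100101 in binary

1100101


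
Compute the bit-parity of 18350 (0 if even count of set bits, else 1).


0b100011110101110 has 9 ones => parity 1

1


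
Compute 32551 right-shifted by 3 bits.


0b111111100100111 >> 3 = 0b111111100100 = 4068

4068


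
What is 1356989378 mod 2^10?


1356989378 & 1023 = 962

962


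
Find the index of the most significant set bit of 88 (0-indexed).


0b1011000. Highest set bit at position 6

6


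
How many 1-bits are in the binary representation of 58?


0b111010 has 4 set bits

4


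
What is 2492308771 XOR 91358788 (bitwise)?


0b10010100100011011001110100100011 ^ 0b101011100100000011001000100 = 0b10010001111111111001101101100111 = 2449447783

2449447783


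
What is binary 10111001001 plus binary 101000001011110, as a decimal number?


10111001001 + 101000001011110 = 101011000100111 = 22055

22055


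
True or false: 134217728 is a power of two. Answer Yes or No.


0b1000000000000000000000000000. Only one bit set => Yes

Yes


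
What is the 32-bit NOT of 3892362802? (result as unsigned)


~0b11101000000000001011111000110010 = 0b10111111111110100000111001101 = 402604493 (32-bit unsigned)

402604493


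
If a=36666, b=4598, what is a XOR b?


36666 ^ 4598 = 40652

40652


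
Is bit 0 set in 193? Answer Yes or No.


0b11000001, bit 0 = 1. Yes

Yes


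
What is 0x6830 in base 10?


6830 hex = 26672 decimal

26672


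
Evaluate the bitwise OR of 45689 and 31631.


0b1011001001111001 | 0b111101110001111 = 0b1111101111111111 = 64511

64511


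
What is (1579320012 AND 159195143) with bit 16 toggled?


Step 1: 1579320012 & 159195143 = 136314884
Step 2: 136314884 ^ (1 << 16) = 136314884 ^ 65536 = 136380420

136380420


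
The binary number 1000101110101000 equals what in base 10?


1000101110101000 in decimal = 35752

35752


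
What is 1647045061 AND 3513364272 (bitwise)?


0b1100010001010111110100111000101 & 0b11010001011010011010111100110000 = 0b1000000001010011010100100000000 = 1076472064

1076472064


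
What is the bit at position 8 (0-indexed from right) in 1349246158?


0b1010000011010111101110011001110, position 8 = 0

0
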